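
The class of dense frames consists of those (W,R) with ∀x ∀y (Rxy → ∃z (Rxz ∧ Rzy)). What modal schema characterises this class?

□□p → □p

This is density; the standard corresponding axiom is C4: □□p → □p.
Suppose □□p→□p is valid. Take Rxy and set V(p)={w : xR²w}. Then □□p at x, so □p at x, so p at y, i.e. ∃z(Rxz∧Rzy).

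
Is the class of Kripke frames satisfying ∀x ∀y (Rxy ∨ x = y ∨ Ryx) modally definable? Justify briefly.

No — not modally definable

Any modally definable frame class is closed under disjoint unions.
Take 4 disjoint single-world reflexive frames: each is trivially connected, but their disjoint union has 4 worlds with no edge between distinct components, so it is not connected.
So no modal formula (or set of formulas) defines exactly the connected frames.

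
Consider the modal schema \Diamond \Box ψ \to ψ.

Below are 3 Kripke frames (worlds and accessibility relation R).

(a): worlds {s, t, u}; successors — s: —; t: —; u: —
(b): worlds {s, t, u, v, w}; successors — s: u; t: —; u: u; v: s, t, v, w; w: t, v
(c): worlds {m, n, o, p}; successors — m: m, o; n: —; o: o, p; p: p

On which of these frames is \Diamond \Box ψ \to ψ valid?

The schema corresponds to a generalized confluence (Geach) condition: \forall x \forall y (xRy \to \exists w (yRw \wedge x = w)).
(a): condition met.
(b): fails — sRu but no w* with uRw* and s=w*.
(c): fails — mRo but no w with oRw and m=w.

(a)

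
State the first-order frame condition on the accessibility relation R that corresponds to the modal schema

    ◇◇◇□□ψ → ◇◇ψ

This is a Sahlqvist (Geach-type) schema ◇^3□^2ψ → □^0◇^2ψ.
First-order correspondent: ∀x ∀y (xR³y → ∃w (yR²w ∧ xR²w)).

∀x ∀y (xR³y → ∃w (yR²w ∧ xR²w))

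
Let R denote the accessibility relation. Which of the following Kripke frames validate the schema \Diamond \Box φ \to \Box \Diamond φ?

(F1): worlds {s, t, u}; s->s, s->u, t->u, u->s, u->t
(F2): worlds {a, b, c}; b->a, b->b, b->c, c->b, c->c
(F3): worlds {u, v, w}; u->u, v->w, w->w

The schema corresponds to convergence: \forall x \forall y \forall z (Rxy \wedge Rxz \to \exists w (Ryw \wedge Rzw)).
(F1): ✓.
(F2): fails — Rbc and Rba but c and a have no common successor.
(F3): ✓.
Valid on: (F1), (F3).

(F1), (F3)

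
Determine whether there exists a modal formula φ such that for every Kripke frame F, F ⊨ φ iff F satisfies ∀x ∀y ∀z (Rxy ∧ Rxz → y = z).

The condition is partial functionality. A defining modal formula is ◇r → □r.
Suppose ◇r→□r is valid. Take Rxy, Rxz and set V(r)={y}. Then ◇r at x, so □r at x, so r at z, i.e. z=y.

Definable; ◇r → □r defines it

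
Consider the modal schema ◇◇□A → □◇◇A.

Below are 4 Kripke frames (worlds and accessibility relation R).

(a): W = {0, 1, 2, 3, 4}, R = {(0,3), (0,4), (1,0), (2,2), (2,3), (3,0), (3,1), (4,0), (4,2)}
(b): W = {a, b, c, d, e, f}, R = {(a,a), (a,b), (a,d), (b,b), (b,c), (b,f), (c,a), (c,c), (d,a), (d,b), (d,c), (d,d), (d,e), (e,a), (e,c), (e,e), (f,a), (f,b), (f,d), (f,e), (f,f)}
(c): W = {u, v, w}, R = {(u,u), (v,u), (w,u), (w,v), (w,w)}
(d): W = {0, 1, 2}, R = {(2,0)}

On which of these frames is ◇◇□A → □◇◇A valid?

Frame correspondent (Sahlqvist): ∀x ∀y ∀z ((xR²y ∧ xRz) → ∃w (yRw ∧ zR²w)) — i.e. a generalized confluence (Geach) condition.
(a): fails — 0R²1, 0R4 but no w with 1Rw and 4R²w.
(b): holds.
(c): holds.
(d): holds.

(b), (c), (d)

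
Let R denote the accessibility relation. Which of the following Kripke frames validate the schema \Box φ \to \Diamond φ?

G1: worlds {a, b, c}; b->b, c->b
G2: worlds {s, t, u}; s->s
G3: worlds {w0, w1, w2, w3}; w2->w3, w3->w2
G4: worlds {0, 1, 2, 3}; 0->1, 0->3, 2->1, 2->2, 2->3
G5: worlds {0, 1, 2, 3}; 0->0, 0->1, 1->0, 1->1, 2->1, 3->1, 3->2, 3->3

G5

The schema corresponds to seriality: \forall x \exists y Rxy.
G1: fails — world a has no successor.
G2: fails — world t has no successor.
G3: fails — world w0 has no successor.
G4: fails — world 1 has no successor.
G5: ✓.
Valid on: G5.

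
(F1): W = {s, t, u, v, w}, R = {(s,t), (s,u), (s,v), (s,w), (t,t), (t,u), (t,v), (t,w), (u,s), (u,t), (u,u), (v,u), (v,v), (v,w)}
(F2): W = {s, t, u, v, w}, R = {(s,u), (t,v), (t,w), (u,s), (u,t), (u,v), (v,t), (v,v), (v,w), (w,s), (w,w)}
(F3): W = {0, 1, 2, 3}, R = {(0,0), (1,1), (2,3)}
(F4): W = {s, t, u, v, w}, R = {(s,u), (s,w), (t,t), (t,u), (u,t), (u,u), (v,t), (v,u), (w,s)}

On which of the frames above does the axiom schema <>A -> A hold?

none

This is the axiom for a generalized confluence (Geach) condition; its first-order frame correspondent is forall x forall y (xRy -> exists w (y = w & x = w)).
(F1): fails — sRt but t ≠ s.
(F2): fails — sRu but u ≠ s.
(F3): fails — 2R3 but 3 ≠ 2.
(F4): fails — sRu but u ≠ s.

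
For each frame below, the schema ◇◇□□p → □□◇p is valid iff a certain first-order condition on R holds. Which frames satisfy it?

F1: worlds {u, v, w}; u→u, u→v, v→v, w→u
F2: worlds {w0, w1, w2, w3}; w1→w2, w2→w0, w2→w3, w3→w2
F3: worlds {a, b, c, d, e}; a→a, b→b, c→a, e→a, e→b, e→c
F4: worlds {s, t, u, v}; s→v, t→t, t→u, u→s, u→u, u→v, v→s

F1

Frame correspondent (Sahlqvist): ∀x ∀y ∀z ((xR²y ∧ xR²z) → ∃w (yR²w ∧ zRw)) — i.e. a generalized confluence (Geach) condition.
F1: condition met.
F2: fails — w1R²w0, w1R²w0 but no w with w0R²w and w0Rw.
F3: fails — eR²a, eR²b but no w with aR²w and bRw.
F4: fails — sR²s, sR²s but no w with sR²w and sRw.
Valid on: F1.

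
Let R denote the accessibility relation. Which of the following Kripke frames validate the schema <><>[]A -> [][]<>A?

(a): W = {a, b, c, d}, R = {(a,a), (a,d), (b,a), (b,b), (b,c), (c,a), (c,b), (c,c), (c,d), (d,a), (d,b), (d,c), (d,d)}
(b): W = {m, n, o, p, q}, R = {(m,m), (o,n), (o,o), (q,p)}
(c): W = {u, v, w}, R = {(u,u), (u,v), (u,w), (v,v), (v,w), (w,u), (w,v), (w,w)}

This is the axiom for a generalized confluence (Geach) condition; its first-order frame correspondent is forall x forall y forall z ((x R^2 y & x R^2 z) -> exists w (yRw & zRw)).
(a): condition met.
(b): fails — oR²n, oR²n but no w with nRw and nRw.
(c): condition met.
Valid on: (a), (c).

(a), (c)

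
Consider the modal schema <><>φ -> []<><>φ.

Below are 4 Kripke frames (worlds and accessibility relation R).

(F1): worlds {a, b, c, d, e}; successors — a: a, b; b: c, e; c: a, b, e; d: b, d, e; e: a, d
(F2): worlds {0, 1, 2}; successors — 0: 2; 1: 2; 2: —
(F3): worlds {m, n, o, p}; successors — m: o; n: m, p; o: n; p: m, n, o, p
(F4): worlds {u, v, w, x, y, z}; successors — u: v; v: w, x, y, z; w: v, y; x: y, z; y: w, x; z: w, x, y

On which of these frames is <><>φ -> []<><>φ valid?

(F2)

Frame correspondent (Sahlqvist): forall x forall y forall z ((x R^2 y & xRz) -> exists w (y = w & z R^2 w)) — i.e. a generalized confluence (Geach) condition.
(F1): fails — aR²c, aRb but no w with c=w and bR²w.
(F2): satisfies the condition.
(F3): fails — mR²n, mRo but no w with n=w and oR²w.
(F4): fails — vR²v, vRw but no t with v=t and wR²t.
Valid on: (F2).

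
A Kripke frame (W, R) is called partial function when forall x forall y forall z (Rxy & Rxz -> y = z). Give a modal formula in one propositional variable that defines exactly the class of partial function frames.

◇s → □s

A defining formula is ◇s → □s (the CD axiom).
Suppose ◇s→□s is valid. Take Rxy, Rxz and set V(s)={y}. Then ◇s at x, so □s at x, so s at z, i.e. z=y.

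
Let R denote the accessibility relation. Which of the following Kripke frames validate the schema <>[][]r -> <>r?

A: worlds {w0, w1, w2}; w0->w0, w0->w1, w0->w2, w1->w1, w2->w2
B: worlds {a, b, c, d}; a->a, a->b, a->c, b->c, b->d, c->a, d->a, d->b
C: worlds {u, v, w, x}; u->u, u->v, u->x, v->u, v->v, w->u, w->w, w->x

A, B

This is the axiom for a generalized confluence (Geach) condition; its first-order frame correspondent is forall x forall y (xRy -> exists w (y R^2 w & xRw)).
A: condition met.
B: condition met.
C: fails — uRx but no t with xR²t and uRt.
Valid on: A, B.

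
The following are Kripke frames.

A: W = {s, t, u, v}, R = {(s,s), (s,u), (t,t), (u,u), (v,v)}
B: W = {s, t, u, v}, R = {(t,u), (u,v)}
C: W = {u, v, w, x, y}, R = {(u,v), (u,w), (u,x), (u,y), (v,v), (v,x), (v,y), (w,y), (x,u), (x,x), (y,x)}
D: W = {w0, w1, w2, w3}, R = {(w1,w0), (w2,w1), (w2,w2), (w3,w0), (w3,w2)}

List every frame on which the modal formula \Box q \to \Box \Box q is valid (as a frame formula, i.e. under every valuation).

A

Frame correspondent (Sahlqvist): \forall x \forall y \forall z (Rxy \wedge Ryz \to Rxz) — i.e. transitivity.
A: ✓.
B: fails — Rtu and Ruv but not Rtv.
C: fails — Ryx and Rxu but not Ryu.
D: fails — Rw3w2 and Rw2w1 but not Rw3w1.
Valid on: A.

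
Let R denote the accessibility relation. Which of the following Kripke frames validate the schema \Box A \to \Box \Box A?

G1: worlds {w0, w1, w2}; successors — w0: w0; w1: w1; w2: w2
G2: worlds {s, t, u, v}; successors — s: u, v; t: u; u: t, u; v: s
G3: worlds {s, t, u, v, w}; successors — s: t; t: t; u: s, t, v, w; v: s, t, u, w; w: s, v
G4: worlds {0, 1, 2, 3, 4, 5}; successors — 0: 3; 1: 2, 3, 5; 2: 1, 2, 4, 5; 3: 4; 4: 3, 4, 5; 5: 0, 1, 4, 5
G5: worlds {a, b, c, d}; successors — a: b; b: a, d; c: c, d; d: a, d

This is the axiom for transitivity; its first-order frame correspondent is \forall x \forall y \forall z (Rxy \wedge Ryz \to Rxz).
G1: condition met.
G2: fails — Rvs and Rsv but not Rvv.
G3: fails — Ruv and Rvu but not Ruu.
G4: fails — R34 and R45 but not R35.
G5: fails — Rcd and Rda but not Rca.

G1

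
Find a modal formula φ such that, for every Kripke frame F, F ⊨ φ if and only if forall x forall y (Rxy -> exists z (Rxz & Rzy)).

□□ψ → □ψ

A defining formula is □□ψ → □ψ (the C4 axiom).
Suppose □□ψ→□ψ is valid. Take Rxy and set V(ψ)={w : xR²w}. Then □□ψ at x, so □ψ at x, so ψ at y, i.e. ∃z(Rxz∧Rzy).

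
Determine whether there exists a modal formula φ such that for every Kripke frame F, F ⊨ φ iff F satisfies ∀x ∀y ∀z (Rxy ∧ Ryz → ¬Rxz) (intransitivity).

Not definable by any modal formula

Any modally definable frame class is closed under surjective bounded morphisms.
The 3-cycle (worlds a,b,c with a→b→c→a) is intransitive. Mapping every world to a single reflexive point • is a surjective bounded morphism; the reflexive point is not intransitive (R••∧R•• but R••).
Hence intransitivity is not modally definable.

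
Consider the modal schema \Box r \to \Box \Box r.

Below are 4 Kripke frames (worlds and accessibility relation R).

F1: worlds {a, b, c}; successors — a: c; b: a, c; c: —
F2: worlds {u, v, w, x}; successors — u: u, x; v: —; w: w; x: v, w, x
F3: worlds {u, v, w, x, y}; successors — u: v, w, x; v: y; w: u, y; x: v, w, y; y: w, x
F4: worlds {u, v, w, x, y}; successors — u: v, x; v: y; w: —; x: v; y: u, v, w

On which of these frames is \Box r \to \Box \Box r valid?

F1

This is the axiom for transitivity; its first-order frame correspondent is \forall x \forall y \forall z (Rxy \wedge Ryz \to Rxz).
F1: satisfies the condition.
F2: fails — Rux and Rxw but not Ruw.
F3: fails — Ruv and Rvy but not Ruy.
F4: fails — Ruv and Rvy but not Ruy.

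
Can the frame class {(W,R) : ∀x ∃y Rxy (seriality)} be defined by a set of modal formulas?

Yes, by □r → ◇r

The condition is seriality. A defining modal formula is □r → ◇r.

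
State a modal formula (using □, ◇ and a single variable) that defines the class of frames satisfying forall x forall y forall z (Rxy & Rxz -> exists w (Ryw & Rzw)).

The condition is convergence. The .2 schema ◇□p → □◇p defines it.

◇□p → □◇p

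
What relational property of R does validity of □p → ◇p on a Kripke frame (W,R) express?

Suppose □p→◇p is valid. At any x set V(p)=W. Then □p at x, so ◇p at x, so x has a successor.
Conversely, any frame satisfying ∀x ∃y Rxy validates the schema.
So the correspondent is seriality.

Seriality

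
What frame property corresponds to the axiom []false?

□⊥ is valid iff no world has any successor (otherwise □⊥ fails at any world with one).
The converse is a direct semantic check.
So the correspondent is emptiness of R.

emptiness of R: forall x forall y ~Rxy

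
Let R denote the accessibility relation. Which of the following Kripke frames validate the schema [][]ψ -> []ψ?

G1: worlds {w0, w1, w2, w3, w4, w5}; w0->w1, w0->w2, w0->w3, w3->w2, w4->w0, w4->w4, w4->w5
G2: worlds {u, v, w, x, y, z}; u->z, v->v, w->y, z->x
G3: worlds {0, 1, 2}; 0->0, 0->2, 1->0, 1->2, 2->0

G3

This is the axiom for density; its first-order frame correspondent is forall x forall y (Rxy -> exists z (Rxz & Rzy)).
G1: fails — Rw3w2 but no z with Rw3z and Rzw2.
G2: fails — Rwy but no t with Rwt and Rty.
G3: satisfies the condition.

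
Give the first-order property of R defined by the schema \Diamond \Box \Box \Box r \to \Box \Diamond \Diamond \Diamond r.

\forall x \forall y \forall z ((xRy \wedge xRz) \to \exists w (y R^3 w \wedge z R^3 w))

This is a Sahlqvist (Geach-type) schema ◇^1□^3r → □^1◇^3r.
Minimal-valuation argument: fix x; take any y with xR^1y and any z with xR^1z. Set V(r) to the set of worlds R-reachable from y in exactly 3 steps. Then □^3r holds at y, so the antecedent holds at x; validity forces ◇^3r at z, giving a w with zR^3w and yR^3w.
First-order correspondent: \forall x \forall y \forall z ((xRy \wedge xRz) \to \exists w (y R^3 w \wedge z R^3 w)).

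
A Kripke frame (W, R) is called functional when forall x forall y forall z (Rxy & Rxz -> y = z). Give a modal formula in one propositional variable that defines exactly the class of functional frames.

This is partial functionality; the standard corresponding axiom is CD: ◇s → □s.
Suppose ◇s→□s is valid. Take Rxy, Rxz and set V(s)={y}. Then ◇s at x, so □s at x, so s at z, i.e. z=y.

◇s → □s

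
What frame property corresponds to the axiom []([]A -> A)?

Suppose □(□A→A) is valid. Take Rxy and set V(A)={w : Ryw}. Then at y, □A holds; since □(□A→A) at x, □A→A at y, so A at y, i.e. Ryy.
Conversely, any frame satisfying forall x forall y (Rxy -> Ryy) validates the schema.
So the correspondent is shift-reflexivity.

shift-reflexivity: forall x forall y (Rxy -> Ryy)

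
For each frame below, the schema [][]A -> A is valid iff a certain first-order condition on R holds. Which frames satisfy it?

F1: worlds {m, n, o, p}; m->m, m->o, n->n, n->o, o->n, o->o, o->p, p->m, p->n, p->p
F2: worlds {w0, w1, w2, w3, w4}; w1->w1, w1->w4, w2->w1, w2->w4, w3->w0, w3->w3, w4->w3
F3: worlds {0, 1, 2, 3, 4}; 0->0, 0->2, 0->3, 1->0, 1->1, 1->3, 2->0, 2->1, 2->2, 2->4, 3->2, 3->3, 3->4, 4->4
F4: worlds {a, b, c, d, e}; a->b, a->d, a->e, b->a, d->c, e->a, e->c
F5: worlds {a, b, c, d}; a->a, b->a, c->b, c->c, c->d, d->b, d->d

F1, F3

The schema corresponds to a generalized confluence (Geach) condition: forall x exists w (x R^2 w & x = w).
F1: holds.
F2: fails — at w0 but no w with w0R²w and w0=w.
F3: holds.
F4: fails — at c but no w with cR²w and c=w.
F5: fails — at b but no w with bR²w and b=w.
Valid on: F1, F3.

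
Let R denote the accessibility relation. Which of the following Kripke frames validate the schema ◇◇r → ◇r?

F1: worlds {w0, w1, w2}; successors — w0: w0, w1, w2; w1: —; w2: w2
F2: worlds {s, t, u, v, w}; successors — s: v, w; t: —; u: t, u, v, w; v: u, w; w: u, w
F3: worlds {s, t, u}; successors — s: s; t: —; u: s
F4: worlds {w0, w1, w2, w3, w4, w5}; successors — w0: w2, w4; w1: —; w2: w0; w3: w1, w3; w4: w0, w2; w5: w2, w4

F1, F3

Frame correspondent (Sahlqvist): ∀x ∀y (xR²y → ∃w (y = w ∧ xRw)) — i.e. a generalized confluence (Geach) condition.
F1: ✓.
F2: fails — sR²u but no w* with u=w* and sRw*.
F3: ✓.
F4: fails — w0R²w0 but no w with w0=w and w0Rw.
Valid on: F1, F3.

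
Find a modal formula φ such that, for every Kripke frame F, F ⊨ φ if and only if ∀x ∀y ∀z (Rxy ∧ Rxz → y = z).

◇r → □r

A defining formula is ◇r → □r (the CD axiom).
Suppose ◇r→□r is valid. Take Rxy, Rxz and set V(r)={y}. Then ◇r at x, so □r at x, so r at z, i.e. z=y.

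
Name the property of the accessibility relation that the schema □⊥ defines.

□⊥ is valid iff no world has any successor (otherwise □⊥ fails at any world with one).
Conversely, any frame satisfying ∀x ∀y ¬Rxy validates the schema.
Frame condition: ∀x ∀y ¬Rxy.

emptiness of R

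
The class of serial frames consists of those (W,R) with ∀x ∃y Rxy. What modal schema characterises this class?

A defining formula is □r → ◇r (the D axiom).
Suppose □r→◇r is valid. At any x set V(r)=W. Then □r at x, so ◇r at x, so x has a successor.

□r → ◇r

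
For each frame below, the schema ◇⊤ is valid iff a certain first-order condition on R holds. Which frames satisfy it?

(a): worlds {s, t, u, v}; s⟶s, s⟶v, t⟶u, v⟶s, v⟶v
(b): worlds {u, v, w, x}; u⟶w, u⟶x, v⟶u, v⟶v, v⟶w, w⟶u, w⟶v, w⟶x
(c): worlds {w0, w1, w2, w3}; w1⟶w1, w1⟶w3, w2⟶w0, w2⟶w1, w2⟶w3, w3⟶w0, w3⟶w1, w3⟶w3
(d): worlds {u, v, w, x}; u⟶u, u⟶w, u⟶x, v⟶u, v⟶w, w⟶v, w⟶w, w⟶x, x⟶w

(d)

Frame correspondent (Sahlqvist): ∀x ∃y Rxy — i.e. seriality.
(a): fails — world u has no successor.
(b): fails — world x has no successor.
(c): fails — world w0 has no successor.
(d): condition met.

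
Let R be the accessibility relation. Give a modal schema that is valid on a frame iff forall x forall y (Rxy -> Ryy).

This is shift-reflexivity; the standard corresponding axiom is T□: □(□r → r).
Suppose □(□r→r) is valid. Take Rxy and set V(r)={w : Ryw}. Then at y, □r holds; since □(□r→r) at x, □r→r at y, so r at y, i.e. Ryy.

□(□r → r)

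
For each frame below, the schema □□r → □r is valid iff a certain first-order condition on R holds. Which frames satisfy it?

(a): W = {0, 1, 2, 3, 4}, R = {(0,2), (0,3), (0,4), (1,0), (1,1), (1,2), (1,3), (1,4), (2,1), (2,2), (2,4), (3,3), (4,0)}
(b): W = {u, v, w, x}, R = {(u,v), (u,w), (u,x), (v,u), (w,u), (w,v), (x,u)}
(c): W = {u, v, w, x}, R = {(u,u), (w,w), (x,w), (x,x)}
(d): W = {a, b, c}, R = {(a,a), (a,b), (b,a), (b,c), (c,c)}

The schema corresponds to density: ∀x ∀y (Rxy → ∃z (Rxz ∧ Rzy)).
(a): fails — R40 but no z with R4z and Rz0.
(b): fails — Ruw but no z with Ruz and Rzw.
(c): satisfies the condition.
(d): satisfies the condition.

(c), (d)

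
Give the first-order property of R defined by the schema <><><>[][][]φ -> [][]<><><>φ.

This is a Sahlqvist (Geach-type) schema ◇^3□^3φ → □^2◇^3φ.
Minimal-valuation argument: fix x; take any y with xR^3y and any z with xR^2z. Set V(φ) to the set of worlds R-reachable from y in exactly 3 steps. Then □^3φ holds at y, so the antecedent holds at x; validity forces ◇^3φ at z, giving a w with zR^3w and yR^3w.
First-order correspondent: forall x forall y forall z ((x R^3 y & x R^2 z) -> exists w (y R^3 w & z R^3 w)).

forall x forall y forall z ((x R^3 y & x R^2 z) -> exists w (y R^3 w & z R^3 w))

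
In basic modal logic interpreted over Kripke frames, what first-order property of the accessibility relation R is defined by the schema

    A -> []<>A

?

symmetry

This schema is the B axiom.
Its frame correspondent is symmetry — forall x forall y (Rxy -> Ryx).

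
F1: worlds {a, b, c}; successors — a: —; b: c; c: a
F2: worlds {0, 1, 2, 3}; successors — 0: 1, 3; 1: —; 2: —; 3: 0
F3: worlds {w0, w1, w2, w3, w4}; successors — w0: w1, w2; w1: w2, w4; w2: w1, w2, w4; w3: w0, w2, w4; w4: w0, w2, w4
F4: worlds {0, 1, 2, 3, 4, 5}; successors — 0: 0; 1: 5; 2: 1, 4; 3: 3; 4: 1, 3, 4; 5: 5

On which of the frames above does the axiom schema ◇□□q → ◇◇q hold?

F3, F4

Frame correspondent (Sahlqvist): ∀x ∀y (xRy → ∃w (yR²w ∧ xR²w)) — i.e. a generalized confluence (Geach) condition.
F1: fails — bRc but no w with cR²w and bR²w.
F2: fails — 0R1 but no w with 1R²w and 0R²w.
F3: holds.
F4: holds.
Valid on: F3, F4.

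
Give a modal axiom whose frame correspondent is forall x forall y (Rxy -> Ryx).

ψ → □◇ψ

The condition is symmetry. The B schema ψ → □◇ψ defines it.
Suppose ψ→□◇ψ is valid. Take Rxy and set V(ψ)={x}. Then ψ at x, so □◇ψ at x, so ◇ψ at y, so some z with Ryz has ψ; z=x, i.e. Ryx.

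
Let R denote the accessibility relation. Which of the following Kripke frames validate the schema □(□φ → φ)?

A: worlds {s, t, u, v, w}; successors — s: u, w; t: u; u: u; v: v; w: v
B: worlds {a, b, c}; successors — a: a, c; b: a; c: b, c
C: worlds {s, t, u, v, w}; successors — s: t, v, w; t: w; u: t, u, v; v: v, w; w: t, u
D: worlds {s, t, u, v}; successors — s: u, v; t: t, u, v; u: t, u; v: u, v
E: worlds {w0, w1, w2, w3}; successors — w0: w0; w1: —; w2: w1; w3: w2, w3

D

This is the axiom for shift-reflexivity; its first-order frame correspondent is ∀x ∀y (Rxy → Ryy).
A: fails — Rsw but not Rww.
B: fails — Rcb but not Rbb.
C: fails — Rwt but not Rtt.
D: satisfies the condition.
E: fails — Rw3w2 but not Rw2w2.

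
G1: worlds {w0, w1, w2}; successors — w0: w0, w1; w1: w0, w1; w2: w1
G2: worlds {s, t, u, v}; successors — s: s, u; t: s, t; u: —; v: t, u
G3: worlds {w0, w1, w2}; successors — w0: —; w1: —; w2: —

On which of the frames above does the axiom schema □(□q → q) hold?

G1, G3

The schema corresponds to shift-reflexivity: ∀x ∀y (Rxy → Ryy).
G1: ✓.
G2: fails — Rvu but not Ruu.
G3: ✓.
Valid on: G1, G3.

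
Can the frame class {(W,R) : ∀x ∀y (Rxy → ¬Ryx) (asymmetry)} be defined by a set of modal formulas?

Not modally definable

If a class were modally definable it would be closed under surjective bounded morphisms (Goldblatt–Thomason).
The 3-cycle (worlds a,b,c with a→b→c→a) is asymmetric. Mapping every world to a single reflexive point • is a surjective bounded morphism, and the reflexive point is not asymmetric (R•• but asymmetry requires ¬R••).
Hence asymmetry is not modally definable.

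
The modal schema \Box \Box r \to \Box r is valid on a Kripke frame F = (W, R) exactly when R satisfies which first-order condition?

density: \forall x \forall y (Rxy \to \exists z (Rxz \wedge Rzy))

Suppose □□r→□r is valid. Take Rxy and set V(r)={w : xR²w}. Then □□r at x, so □r at x, so r at y, i.e. ∃z(Rxz∧Rzy).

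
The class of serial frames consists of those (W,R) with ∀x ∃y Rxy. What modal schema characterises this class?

□ψ → ◇ψ

This is seriality; the standard corresponding axiom is D: □ψ → ◇ψ.
Suppose □ψ→◇ψ is valid. At any x set V(ψ)=W. Then □ψ at x, so ◇ψ at x, so x has a successor.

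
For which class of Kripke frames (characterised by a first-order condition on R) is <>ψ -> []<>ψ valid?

This is the 5 axiom.
Its frame correspondent is the Euclidean property — forall x forall y forall z (Rxy & Rxz -> Ryz).

the Euclidean property: forall x forall y forall z (Rxy & Rxz -> Ryz)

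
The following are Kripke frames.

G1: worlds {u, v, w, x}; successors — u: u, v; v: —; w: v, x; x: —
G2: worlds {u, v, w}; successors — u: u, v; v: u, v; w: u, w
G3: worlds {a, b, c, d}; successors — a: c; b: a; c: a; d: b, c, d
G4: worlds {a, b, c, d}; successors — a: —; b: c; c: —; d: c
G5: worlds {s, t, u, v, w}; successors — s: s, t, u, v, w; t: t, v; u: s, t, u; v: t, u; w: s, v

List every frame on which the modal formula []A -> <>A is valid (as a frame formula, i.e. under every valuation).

G2, G3, G5

The schema corresponds to seriality: forall x exists y Rxy.
G1: fails — world v has no successor.
G2: condition met.
G3: condition met.
G4: fails — world a has no successor.
G5: condition met.
Valid on: G2, G3, G5.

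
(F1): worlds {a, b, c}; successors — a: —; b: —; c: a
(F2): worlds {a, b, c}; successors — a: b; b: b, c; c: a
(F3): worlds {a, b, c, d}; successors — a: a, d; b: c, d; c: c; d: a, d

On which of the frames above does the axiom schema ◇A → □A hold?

Frame correspondent (Sahlqvist): ∀x ∀y ∀z (Rxy ∧ Rxz → y = z) — i.e. partial functionality.
(F1): condition met.
(F2): fails — b sees both b and c.
(F3): fails — a sees both a and d.
Valid on: (F1).

(F1)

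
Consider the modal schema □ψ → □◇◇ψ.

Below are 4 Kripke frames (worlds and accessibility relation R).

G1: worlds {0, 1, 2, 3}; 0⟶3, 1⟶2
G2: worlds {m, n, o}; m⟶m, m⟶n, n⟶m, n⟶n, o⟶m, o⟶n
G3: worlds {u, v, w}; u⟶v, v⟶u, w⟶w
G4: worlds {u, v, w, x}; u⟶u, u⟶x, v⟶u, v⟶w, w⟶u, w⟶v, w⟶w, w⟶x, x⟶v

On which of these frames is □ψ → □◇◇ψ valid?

Frame correspondent (Sahlqvist): ∀x ∀z (xRz → ∃w (xRw ∧ zR²w)) — i.e. a generalized confluence (Geach) condition.
G1: fails — 0R3 but no w with 0Rw and 3R²w.
G2: holds.
G3: holds.
G4: holds.

G2, G3, G4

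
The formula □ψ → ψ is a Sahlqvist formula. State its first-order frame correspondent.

Suppose □ψ→ψ is valid. At any x set V(ψ)={w : Rxw}. Then □ψ holds at x, so ψ holds at x, i.e. Rxx.

reflexivity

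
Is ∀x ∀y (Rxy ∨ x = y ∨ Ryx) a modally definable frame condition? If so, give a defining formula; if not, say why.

No — not modally definable

Modal frame validity is preserved under disjoint unions.
Take 2 disjoint single-world reflexive frames: each is trivially connected, but their disjoint union has 2 worlds with no edge between distinct components, so it is not connected.
So the class is not modally definable.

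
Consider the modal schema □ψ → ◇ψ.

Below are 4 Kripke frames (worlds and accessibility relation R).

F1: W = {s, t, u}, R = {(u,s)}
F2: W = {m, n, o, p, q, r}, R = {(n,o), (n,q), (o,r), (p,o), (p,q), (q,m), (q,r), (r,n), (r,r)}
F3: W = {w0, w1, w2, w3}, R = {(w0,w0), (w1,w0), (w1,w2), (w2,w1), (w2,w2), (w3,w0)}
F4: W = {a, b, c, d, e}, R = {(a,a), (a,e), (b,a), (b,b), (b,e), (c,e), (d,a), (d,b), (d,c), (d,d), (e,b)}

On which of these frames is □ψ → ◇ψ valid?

F3, F4

This is the axiom for seriality; its first-order frame correspondent is ∀x ∃y Rxy.
F1: fails — world s has no successor.
F2: fails — world m has no successor.
F3: satisfies the condition.
F4: satisfies the condition.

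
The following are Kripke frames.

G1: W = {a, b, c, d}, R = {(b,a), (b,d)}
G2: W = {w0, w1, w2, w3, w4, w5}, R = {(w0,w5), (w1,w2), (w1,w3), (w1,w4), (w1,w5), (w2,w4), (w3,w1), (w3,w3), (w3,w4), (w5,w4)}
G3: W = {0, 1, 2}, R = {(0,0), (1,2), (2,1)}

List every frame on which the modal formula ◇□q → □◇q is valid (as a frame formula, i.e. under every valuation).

This is the axiom for convergence; its first-order frame correspondent is ∀x ∀y ∀z (Rxy ∧ Rxz → ∃w (Ryw ∧ Rzw)).
G1: fails — Rba and Rba but a and a have no common successor.
G2: fails — Rw1w5 and Rw1w4 but w5 and w4 have no common successor.
G3: condition met.

G3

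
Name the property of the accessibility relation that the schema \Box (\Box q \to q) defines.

Suppose □(□q→q) is valid. Take Rxy and set V(q)={w : Ryw}. Then at y, □q holds; since □(□q→q) at x, □q→q at y, so q at y, i.e. Ryy.
Conversely, any frame satisfying \forall x \forall y (Rxy \to Ryy) validates the schema.
So the correspondent is shift-reflexivity.

shift-reflexivity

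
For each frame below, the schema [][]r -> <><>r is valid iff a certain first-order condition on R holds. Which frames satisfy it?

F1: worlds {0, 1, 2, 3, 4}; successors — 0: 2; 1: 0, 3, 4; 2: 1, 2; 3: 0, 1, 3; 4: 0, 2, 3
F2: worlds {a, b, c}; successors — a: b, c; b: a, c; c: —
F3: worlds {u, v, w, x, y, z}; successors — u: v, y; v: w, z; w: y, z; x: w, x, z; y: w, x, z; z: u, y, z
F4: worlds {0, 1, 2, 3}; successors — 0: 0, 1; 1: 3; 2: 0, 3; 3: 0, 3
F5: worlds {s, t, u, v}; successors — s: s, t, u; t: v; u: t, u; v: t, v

F1, F3, F4, F5

This is the axiom for a generalized confluence (Geach) condition; its first-order frame correspondent is forall x exists w (x R^2 w & x R^2 w).
F1: condition met.
F2: fails — at c but no w with cR²w and cR²w.
F3: condition met.
F4: condition met.
F5: condition met.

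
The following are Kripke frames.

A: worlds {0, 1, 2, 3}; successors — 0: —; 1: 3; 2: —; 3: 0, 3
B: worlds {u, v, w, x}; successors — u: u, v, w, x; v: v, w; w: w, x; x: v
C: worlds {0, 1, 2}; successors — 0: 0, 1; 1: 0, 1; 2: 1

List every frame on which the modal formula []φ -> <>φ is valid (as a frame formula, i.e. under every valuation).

Frame correspondent (Sahlqvist): forall x exists y Rxy — i.e. seriality.
A: fails — world 0 has no successor.
B: satisfies the condition.
C: satisfies the condition.
Valid on: B, C.

B, C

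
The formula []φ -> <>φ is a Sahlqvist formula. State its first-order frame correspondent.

Suppose □φ→◇φ is valid. At any x set V(φ)=W. Then □φ at x, so ◇φ at x, so x has a successor.
The converse is a direct semantic check.
So the correspondent is seriality.

seriality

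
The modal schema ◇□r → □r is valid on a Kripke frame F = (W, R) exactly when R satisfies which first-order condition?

the Euclidean property: ∀x ∀y ∀z (Rxy ∧ Rxz → Ryz)

This is frame-equivalent to ◇r → □◇r (substitute ¬r for r and contrapose).
Suppose ◇r→□◇r is valid. Take Rxy, Rxz and set V(r)={y}. Then ◇r at x, so □◇r at x, so ◇r at z, so some w with Rzw has r; w=y, i.e. Rzy. By symmetry of the argument, Ryz.
The converse is a direct semantic check.
Frame condition: ∀x ∀y ∀z (Rxy ∧ Rxz → Ryz).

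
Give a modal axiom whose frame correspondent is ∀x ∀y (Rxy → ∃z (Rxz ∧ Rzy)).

This is density; the standard corresponding axiom is C4: □□r → □r.
Suppose □□r→□r is valid. Take Rxy and set V(r)={w : xR²w}. Then □□r at x, so □r at x, so r at y, i.e. ∃z(Rxz∧Rzy).

□□r → □r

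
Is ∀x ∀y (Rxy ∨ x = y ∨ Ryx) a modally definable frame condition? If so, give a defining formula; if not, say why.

Any modally definable frame class is closed under disjoint unions.
Take 3 disjoint single-world reflexive frames: each is trivially connected, but their disjoint union has 3 worlds with no edge between distinct components, so it is not connected.
So no modal formula (or set of formulas) defines exactly the connected frames.

No — not modally definable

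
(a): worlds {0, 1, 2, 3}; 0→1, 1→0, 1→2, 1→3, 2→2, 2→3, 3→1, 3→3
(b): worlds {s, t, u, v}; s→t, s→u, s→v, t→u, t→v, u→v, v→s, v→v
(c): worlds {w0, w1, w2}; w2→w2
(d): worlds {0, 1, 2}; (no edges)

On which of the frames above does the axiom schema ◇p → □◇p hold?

(c), (d)

Frame correspondent (Sahlqvist): ∀x ∀y ∀z (Rxy ∧ Rxz → Ryz) — i.e. the Euclidean property.
(a): fails — R01 and R01 but not R11.
(b): fails — Rsv and Rsu but not Rvu.
(c): satisfies the condition.
(d): satisfies the condition.
Valid on: (c), (d).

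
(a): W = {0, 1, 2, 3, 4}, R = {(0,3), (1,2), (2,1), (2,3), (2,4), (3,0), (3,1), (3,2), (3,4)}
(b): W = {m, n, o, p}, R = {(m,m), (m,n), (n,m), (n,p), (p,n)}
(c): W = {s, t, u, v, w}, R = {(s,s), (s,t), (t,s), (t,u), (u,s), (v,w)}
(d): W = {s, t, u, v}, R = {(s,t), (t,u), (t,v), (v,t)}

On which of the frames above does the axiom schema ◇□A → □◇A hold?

This is the axiom for convergence; its first-order frame correspondent is ∀x ∀y ∀z (Rxy ∧ Rxz → ∃w (Ryw ∧ Rzw)).
(a): fails — R23 and R24 but 3 and 4 have no common successor.
(b): satisfies the condition.
(c): fails — Rvw and Rvw but w and w have no common successor.
(d): fails — Rtu and Rtu but u and u have no common successor.
Valid on: (b).

(b)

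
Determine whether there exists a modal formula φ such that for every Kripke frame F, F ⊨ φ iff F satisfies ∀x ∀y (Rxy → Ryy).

The condition is shift-reflexivity. A defining modal formula is □(□p → p).
Suppose □(□p→p) is valid. Take Rxy and set V(p)={w : Ryw}. Then at y, □p holds; since □(□p→p) at x, □p→p at y, so p at y, i.e. Ryy.

Yes — defined by □(□p → p)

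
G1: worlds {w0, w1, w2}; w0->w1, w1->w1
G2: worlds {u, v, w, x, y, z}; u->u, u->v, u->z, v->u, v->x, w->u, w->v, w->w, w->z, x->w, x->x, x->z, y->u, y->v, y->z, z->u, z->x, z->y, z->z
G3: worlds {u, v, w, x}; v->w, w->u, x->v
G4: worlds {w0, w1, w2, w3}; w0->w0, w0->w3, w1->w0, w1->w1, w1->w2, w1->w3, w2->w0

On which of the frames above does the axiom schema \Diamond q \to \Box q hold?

G1, G3

The schema corresponds to partial functionality: \forall x \forall y \forall z (Rxy \wedge Rxz \to y = z).
G1: satisfies the condition.
G2: fails — u sees both u and v.
G3: satisfies the condition.
G4: fails — w0 sees both w0 and w3.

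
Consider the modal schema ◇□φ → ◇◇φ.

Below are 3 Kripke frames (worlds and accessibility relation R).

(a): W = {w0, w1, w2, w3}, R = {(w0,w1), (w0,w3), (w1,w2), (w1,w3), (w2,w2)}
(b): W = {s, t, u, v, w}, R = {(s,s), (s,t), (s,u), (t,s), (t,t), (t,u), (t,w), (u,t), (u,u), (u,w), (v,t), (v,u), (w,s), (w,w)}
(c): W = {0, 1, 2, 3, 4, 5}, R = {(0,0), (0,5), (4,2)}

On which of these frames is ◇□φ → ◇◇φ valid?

The schema corresponds to a generalized confluence (Geach) condition: ∀x ∀y (xRy → ∃w (yRw ∧ xR²w)).
(a): fails — w0Rw3 but no w with w3Rw and w0R²w.
(b): ✓.
(c): fails — 0R5 but no w with 5Rw and 0R²w.
Valid on: (b).

(b)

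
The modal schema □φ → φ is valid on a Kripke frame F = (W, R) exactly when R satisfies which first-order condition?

reflexivity: ∀x Rxx

Suppose □φ→φ is valid. At any x set V(φ)={w : Rxw}. Then □φ holds at x, so φ holds at x, i.e. Rxx.
Conversely, any frame satisfying ∀x Rxx validates the schema.
So the correspondent is reflexivity.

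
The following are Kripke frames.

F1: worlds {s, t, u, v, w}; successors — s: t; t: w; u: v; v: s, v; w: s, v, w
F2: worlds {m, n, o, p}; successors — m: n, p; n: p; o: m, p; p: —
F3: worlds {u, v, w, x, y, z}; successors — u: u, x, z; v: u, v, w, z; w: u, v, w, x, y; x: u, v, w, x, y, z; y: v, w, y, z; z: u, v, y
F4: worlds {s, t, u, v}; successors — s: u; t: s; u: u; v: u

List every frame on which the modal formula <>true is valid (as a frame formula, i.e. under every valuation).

F1, F3, F4

Frame correspondent (Sahlqvist): forall x exists y Rxy — i.e. seriality.
F1: ✓.
F2: fails — world p has no successor.
F3: ✓.
F4: ✓.
Valid on: F1, F3, F4.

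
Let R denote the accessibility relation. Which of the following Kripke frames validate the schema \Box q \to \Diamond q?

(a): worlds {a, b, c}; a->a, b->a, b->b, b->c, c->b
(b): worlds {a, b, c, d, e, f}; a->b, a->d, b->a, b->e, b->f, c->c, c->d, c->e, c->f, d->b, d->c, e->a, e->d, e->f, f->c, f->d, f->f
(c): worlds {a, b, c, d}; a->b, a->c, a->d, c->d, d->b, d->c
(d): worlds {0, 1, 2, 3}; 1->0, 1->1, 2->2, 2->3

(a), (b)

The schema corresponds to seriality: \forall x \exists y Rxy.
(a): holds.
(b): holds.
(c): fails — world b has no successor.
(d): fails — world 0 has no successor.
Valid on: (a), (b).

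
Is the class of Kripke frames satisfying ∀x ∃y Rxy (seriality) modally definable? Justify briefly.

Yes: it is seriality, defined by the D schema □r → ◇r.
Suppose □r→◇r is valid. At any x set V(r)=W. Then □r at x, so ◇r at x, so x has a successor.

Yes — defined by □r → ◇r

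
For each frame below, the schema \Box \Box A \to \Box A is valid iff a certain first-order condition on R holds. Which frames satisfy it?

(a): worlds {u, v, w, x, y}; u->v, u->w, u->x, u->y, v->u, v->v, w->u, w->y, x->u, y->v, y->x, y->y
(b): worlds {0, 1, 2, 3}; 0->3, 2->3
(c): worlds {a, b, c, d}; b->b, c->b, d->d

(c)

The schema corresponds to density: \forall x \forall y (Rxy \to \exists z (Rxz \wedge Rzy)).
(a): fails — Ruw but no z with Ruz and Rzw.
(b): fails — R23 but no z with R2z and Rz3.
(c): holds.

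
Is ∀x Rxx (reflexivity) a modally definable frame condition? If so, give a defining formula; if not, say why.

Yes — defined by □p → p

Yes: it is reflexivity, defined by the T schema □p → p.
Suppose □p→p is valid. At any x set V(p)={w : Rxw}. Then □p holds at x, so p holds at x, i.e. Rxx.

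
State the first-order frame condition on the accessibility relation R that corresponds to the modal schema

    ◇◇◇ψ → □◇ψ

∀x ∀y ∀z ((xR³y ∧ xRz) → ∃w (y = w ∧ zRw))

This is a Sahlqvist (Geach-type) schema ◇^3□^0ψ → □^1◇^1ψ.
First-order correspondent: ∀x ∀y ∀z ((xR³y ∧ xRz) → ∃w (y = w ∧ zRw)).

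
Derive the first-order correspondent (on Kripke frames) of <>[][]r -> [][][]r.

This is a Sahlqvist (Geach-type) schema ◇^1□^2r → □^3◇^0r.
First-order correspondent: forall x forall y forall z ((xRy & x R^3 z) -> exists w (y R^2 w & z = w)).

forall x forall y forall z ((xRy & x R^3 z) -> exists w (y R^2 w & z = w))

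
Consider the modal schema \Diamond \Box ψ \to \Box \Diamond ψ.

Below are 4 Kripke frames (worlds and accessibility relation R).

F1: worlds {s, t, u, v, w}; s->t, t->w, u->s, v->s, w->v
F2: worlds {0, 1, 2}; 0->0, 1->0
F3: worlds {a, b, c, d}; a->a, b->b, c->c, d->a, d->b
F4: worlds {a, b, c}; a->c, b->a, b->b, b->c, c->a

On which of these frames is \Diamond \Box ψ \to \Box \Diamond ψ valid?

F1, F2

The schema corresponds to convergence: \forall x \forall y \forall z (Rxy \wedge Rxz \to \exists w (Ryw \wedge Rzw)).
F1: condition met.
F2: condition met.
F3: fails — Rdb and Rda but b and a have no common successor.
F4: fails — Rbc and Rba but c and a have no common successor.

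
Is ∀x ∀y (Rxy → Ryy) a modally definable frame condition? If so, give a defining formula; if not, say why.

Definable; □(□r → r) defines it

Yes: it is shift-reflexivity, defined by the T□ schema □(□r → r).
Suppose □(□r→r) is valid. Take Rxy and set V(r)={w : Ryw}. Then at y, □r holds; since □(□r→r) at x, □r→r at y, so r at y, i.e. Ryy.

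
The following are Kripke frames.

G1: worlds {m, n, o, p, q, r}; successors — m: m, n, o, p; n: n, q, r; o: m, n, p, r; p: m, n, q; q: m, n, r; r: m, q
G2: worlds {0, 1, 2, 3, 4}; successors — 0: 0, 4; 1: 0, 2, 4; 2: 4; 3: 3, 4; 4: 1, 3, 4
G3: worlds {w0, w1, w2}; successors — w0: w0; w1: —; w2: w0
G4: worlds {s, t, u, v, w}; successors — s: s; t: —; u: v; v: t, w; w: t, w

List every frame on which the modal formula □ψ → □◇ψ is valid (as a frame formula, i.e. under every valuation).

G1, G2, G3

Frame correspondent (Sahlqvist): ∀x ∀z (xRz → ∃w (xRw ∧ zRw)) — i.e. a generalized confluence (Geach) condition.
G1: holds.
G2: holds.
G3: holds.
G4: fails — uRv but no w* with uRw* and vRw*.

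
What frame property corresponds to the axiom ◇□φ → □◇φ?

convergence

Suppose ◇□φ→□◇φ is valid. Take Rxy, Rxz and set V(φ)={w : Ryw}. Then □φ at y so ◇□φ at x, so □◇φ at x, so ◇φ at z, giving w with Rzw and Ryw.
The converse is a direct semantic check.
So the correspondent is convergence.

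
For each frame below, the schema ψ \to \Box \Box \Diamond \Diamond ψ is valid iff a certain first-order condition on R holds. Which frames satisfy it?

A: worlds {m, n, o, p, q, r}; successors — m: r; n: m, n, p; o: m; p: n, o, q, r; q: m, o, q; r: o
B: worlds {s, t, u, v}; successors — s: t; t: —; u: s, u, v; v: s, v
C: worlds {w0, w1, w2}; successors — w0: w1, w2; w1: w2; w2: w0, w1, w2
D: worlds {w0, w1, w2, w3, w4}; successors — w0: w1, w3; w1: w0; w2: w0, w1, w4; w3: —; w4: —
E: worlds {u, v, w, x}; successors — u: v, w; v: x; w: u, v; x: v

The schema corresponds to a generalized confluence (Geach) condition: \forall x \forall z (x R^2 z \to \exists w (x = w \wedge z R^2 w)).
A: fails — mR²o but no w with m=w and oR²w.
B: fails — uR²s but no w with u=w and sR²w.
C: satisfies the condition.
D: fails — w1R²w3 but no w with w1=w and w3R²w.
E: fails — uR²v but no t with u=t and vR²t.
Valid on: C.

C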